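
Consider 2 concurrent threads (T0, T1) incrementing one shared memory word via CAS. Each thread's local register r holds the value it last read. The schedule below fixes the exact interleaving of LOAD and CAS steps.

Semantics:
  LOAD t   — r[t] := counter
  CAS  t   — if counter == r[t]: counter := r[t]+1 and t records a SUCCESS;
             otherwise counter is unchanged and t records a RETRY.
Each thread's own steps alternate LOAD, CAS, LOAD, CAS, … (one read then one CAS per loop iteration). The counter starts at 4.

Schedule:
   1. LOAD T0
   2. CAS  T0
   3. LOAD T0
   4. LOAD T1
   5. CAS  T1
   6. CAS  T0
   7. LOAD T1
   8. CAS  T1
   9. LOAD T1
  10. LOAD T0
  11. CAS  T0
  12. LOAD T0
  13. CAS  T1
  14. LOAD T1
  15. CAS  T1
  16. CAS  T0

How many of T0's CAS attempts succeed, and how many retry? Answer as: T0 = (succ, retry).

T0 = (2, 2)

step 1: T0 LOAD ⇒ load; ctr=4 reg=4
step 2: T0 CAS ⇒ ok; ctr=5 reg=4
step 3: T0 LOAD ⇒ load; ctr=5 reg=5
step 4: T1 LOAD ⇒ load; ctr=5 reg=5
step 5: T1 CAS ⇒ ok; ctr=6 reg=5
step 6: T0 CAS ⇒ retry; ctr=6 reg=5
step 7: T1 LOAD ⇒ load; ctr=6 reg=6
step 8: T1 CAS ⇒ ok; ctr=7 reg=6
step 9: T1 LOAD ⇒ load; ctr=7 reg=7
step 10: T0 LOAD ⇒ load; ctr=7 reg=7
step 11: T0 CAS ⇒ ok; ctr=8 reg=7
step 12: T0 LOAD ⇒ load; ctr=8 reg=8
step 13: T1 CAS ⇒ retry; ctr=8 reg=7
step 14: T1 LOAD ⇒ load; ctr=8 reg=8
step 15: T1 CAS ⇒ ok; ctr=9 reg=8
step 16: T0 CAS ⇒ retry; ctr=9 reg=8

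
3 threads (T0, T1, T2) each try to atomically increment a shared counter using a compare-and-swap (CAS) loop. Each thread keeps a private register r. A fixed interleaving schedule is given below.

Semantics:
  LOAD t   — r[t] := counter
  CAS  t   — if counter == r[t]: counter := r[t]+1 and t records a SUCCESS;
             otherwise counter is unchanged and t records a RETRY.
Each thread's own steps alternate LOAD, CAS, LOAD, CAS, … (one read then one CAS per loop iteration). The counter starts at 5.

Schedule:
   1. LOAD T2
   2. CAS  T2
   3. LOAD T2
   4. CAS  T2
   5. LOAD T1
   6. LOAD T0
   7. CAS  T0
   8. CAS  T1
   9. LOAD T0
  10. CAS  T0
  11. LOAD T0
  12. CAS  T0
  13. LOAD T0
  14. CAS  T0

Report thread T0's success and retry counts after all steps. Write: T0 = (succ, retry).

T0 = (4, 0)

T2 LOAD — after: cnt=5, r=5 — load
T2 CAS — after: cnt=6, r=5 — ok
T2 LOAD — after: cnt=6, r=6 — load
T2 CAS — after: cnt=7, r=6 — ok
T1 LOAD — after: cnt=7, r=7 — load
T0 LOAD — after: cnt=7, r=7 — load
T0 CAS — after: cnt=8, r=7 — ok
T1 CAS — after: cnt=8, r=7 — retry
T0 LOAD — after: cnt=8, r=8 — load
T0 CAS — after: cnt=9, r=8 — ok
T0 LOAD — after: cnt=9, r=9 — load
T0 CAS — after: cnt=10, r=9 — ok
T0 LOAD — after: cnt=10, r=10 — load
T0 CAS — after: cnt=11, r=10 — ok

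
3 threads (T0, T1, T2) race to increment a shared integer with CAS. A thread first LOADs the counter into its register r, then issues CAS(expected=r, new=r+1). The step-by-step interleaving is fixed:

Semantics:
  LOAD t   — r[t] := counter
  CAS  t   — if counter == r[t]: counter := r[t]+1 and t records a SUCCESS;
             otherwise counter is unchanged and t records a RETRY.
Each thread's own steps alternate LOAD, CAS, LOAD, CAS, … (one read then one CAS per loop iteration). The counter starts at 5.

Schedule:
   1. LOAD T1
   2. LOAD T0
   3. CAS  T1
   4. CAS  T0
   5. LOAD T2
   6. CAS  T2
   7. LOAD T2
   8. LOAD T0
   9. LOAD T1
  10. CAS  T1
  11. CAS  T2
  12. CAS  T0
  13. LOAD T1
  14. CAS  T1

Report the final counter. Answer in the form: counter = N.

[1] T1.load  rd  (counter 5, T1.r 5)
[2] T0.load  rd  (counter 5, T0.r 5)
[3] T1.cas  hit  (counter 6, T1.r 5)
[4] T0.cas  miss  (counter 6, T0.r 5)
[5] T2.load  rd  (counter 6, T2.r 6)
[6] T2.cas  hit  (counter 7, T2.r 6)
[7] T2.load  rd  (counter 7, T2.r 7)
[8] T0.load  rd  (counter 7, T0.r 7)
[9] T1.load  rd  (counter 7, T1.r 7)
[10] T1.cas  hit  (counter 8, T1.r 7)
[11] T2.cas  miss  (counter 8, T2.r 7)
[12] T0.cas  miss  (counter 8, T0.r 7)
[13] T1.load  rd  (counter 8, T1.r 8)
[14] T1.cas  hit  (counter 9, T1.r 8)

counter = 9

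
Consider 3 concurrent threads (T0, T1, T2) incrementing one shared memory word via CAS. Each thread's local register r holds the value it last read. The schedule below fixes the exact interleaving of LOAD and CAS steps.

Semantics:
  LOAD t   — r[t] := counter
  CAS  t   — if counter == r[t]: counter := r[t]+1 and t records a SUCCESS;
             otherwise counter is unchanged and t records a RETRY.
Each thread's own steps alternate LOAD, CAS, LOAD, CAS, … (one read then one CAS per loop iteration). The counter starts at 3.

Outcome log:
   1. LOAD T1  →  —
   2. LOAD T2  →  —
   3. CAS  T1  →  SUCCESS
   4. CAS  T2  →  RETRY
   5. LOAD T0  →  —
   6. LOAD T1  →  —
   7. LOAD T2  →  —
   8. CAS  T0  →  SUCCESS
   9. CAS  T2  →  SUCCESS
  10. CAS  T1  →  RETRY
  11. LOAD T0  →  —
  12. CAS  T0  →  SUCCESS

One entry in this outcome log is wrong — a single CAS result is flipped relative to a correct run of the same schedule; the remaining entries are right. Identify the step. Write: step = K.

Correct run:
#1 T1 reads 3
#2 T2 reads 3
#3 T1 CAS(3→4) writes; counter now 4
#4 T2 CAS(3→4) fails; counter now 4
#5 T0 reads 4
#6 T1 reads 4
#7 T2 reads 4
#8 T0 CAS(4→5) writes; counter now 5
#9 T2 CAS(4→5) fails; counter now 5
#10 T1 CAS(4→5) fails; counter now 5
#11 T0 reads 5
#12 T0 CAS(5→6) writes; counter now 6
Log disagrees first at step 9.

step = 9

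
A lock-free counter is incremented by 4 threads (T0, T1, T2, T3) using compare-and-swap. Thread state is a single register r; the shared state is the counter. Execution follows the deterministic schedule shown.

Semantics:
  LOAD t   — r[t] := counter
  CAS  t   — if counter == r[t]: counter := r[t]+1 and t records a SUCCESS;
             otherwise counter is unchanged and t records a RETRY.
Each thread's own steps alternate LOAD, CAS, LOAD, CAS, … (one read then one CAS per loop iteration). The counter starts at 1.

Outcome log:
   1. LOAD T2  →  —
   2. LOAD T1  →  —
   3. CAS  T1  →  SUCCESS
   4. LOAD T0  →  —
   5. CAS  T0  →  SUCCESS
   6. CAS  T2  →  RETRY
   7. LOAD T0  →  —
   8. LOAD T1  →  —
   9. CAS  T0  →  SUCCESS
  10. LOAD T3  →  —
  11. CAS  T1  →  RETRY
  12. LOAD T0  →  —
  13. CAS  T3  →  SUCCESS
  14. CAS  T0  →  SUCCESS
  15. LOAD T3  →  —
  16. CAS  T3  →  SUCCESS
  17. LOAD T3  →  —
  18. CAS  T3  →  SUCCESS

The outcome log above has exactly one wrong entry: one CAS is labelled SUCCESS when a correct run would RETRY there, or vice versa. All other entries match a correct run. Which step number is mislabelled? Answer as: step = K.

step = 14

Re-executing:
T2 LOAD — after: cnt=1, r=1 — load
T1 LOAD — after: cnt=1, r=1 — load
T1 CAS — after: cnt=2, r=1 — ok
T0 LOAD — after: cnt=2, r=2 — load
T0 CAS — after: cnt=3, r=2 — ok
T2 CAS — after: cnt=3, r=1 — retry
T0 LOAD — after: cnt=3, r=3 — load
T1 LOAD — after: cnt=3, r=3 — load
T0 CAS — after: cnt=4, r=3 — ok
T3 LOAD — after: cnt=4, r=4 — load
T1 CAS — after: cnt=4, r=3 — retry
T0 LOAD — after: cnt=4, r=4 — load
T3 CAS — after: cnt=5, r=4 — ok
T0 CAS — after: cnt=5, r=4 — retry
T3 LOAD — after: cnt=5, r=5 — load
T3 CAS — after: cnt=6, r=5 — ok
T3 LOAD — after: cnt=6, r=6 — load
T3 CAS — after: cnt=7, r=6 — ok
Log disagrees first at step 14.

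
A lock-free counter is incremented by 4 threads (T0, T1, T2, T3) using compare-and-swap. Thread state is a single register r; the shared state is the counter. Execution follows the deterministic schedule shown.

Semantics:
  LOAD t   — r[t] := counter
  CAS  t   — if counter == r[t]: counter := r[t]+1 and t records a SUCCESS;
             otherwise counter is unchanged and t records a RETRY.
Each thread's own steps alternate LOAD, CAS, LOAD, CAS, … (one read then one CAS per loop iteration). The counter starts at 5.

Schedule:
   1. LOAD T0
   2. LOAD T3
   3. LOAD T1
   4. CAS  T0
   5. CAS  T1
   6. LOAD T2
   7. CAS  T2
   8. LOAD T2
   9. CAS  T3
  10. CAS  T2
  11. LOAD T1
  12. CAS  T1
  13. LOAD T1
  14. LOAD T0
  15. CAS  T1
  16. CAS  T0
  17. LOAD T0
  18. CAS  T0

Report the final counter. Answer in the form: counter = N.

counter = 11

   1) LOAD T0:  M=5  r_T0=5
   2) LOAD T3:  M=5  r_T3=5
   3) LOAD T1:  M=5  r_T1=5
   4) CAS  T0:  M=6  r_T0=5 ✓
   5) CAS  T1:  M=6  r_T1=5 ✗
   6) LOAD T2:  M=6  r_T2=6
   7) CAS  T2:  M=7  r_T2=6 ✓
   8) LOAD T2:  M=7  r_T2=7
   9) CAS  T3:  M=7  r_T3=5 ✗
  10) CAS  T2:  M=8  r_T2=7 ✓
  11) LOAD T1:  M=8  r_T1=8
  12) CAS  T1:  M=9  r_T1=8 ✓
  13) LOAD T1:  M=9  r_T1=9
  14) LOAD T0:  M=9  r_T0=9
  15) CAS  T1:  M=10  r_T1=9 ✓
  16) CAS  T0:  M=10  r_T0=9 ✗
  17) LOAD T0:  M=10  r_T0=10
  18) CAS  T0:  M=11  r_T0=10 ✓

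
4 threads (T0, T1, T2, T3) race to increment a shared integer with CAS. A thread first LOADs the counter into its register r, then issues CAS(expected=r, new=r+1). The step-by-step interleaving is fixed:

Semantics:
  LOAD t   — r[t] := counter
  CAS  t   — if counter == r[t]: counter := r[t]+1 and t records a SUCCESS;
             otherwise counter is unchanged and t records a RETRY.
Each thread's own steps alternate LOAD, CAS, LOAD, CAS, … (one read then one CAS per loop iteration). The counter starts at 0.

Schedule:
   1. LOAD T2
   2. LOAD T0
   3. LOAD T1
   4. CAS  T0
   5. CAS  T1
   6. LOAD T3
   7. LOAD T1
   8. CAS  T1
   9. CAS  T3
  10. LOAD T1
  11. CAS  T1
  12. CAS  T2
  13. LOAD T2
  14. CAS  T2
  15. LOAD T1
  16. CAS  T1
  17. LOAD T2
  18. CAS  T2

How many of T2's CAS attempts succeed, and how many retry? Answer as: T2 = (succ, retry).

T2 = (2, 1)

T2 LOAD — after: cnt=0, r=0 — load
T0 LOAD — after: cnt=0, r=0 — load
T1 LOAD — after: cnt=0, r=0 — load
T0 CAS — after: cnt=1, r=0 — ok
T1 CAS — after: cnt=1, r=0 — retry
T3 LOAD — after: cnt=1, r=1 — load
T1 LOAD — after: cnt=1, r=1 — load
T1 CAS — after: cnt=2, r=1 — ok
T3 CAS — after: cnt=2, r=1 — retry
T1 LOAD — after: cnt=2, r=2 — load
T1 CAS — after: cnt=3, r=2 — ok
T2 CAS — after: cnt=3, r=0 — retry
T2 LOAD — after: cnt=3, r=3 — load
T2 CAS — after: cnt=4, r=3 — ok
T1 LOAD — after: cnt=4, r=4 — load
T1 CAS — after: cnt=5, r=4 — ok
T2 LOAD — after: cnt=5, r=5 — load
T2 CAS — after: cnt=6, r=5 — ok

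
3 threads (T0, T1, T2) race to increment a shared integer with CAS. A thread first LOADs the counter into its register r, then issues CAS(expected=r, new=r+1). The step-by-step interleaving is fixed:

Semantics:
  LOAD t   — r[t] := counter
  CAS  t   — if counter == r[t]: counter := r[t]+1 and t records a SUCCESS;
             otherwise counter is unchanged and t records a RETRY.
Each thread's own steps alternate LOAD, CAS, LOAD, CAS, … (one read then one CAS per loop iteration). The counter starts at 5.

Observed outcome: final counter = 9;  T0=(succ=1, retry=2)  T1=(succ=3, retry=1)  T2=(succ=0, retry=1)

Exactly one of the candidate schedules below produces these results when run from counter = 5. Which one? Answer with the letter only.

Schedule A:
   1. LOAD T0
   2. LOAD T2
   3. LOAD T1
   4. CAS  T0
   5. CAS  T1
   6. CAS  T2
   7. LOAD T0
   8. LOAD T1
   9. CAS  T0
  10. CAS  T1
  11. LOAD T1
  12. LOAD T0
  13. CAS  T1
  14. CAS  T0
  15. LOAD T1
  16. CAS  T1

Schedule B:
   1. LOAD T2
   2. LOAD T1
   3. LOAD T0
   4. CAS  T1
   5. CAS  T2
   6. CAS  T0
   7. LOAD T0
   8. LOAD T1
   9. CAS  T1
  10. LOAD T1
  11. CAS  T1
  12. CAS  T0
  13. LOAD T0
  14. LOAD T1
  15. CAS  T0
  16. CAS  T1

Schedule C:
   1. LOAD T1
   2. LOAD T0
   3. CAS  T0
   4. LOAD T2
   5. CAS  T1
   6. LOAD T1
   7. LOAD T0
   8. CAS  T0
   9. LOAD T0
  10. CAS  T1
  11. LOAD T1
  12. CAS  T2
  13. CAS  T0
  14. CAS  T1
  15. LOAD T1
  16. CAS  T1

B

Simulating candidate B:
step 1: T2 LOAD ⇒ load; ctr=5 reg=5
step 2: T1 LOAD ⇒ load; ctr=5 reg=5
step 3: T0 LOAD ⇒ load; ctr=5 reg=5
step 4: T1 CAS ⇒ ok; ctr=6 reg=5
step 5: T2 CAS ⇒ retry; ctr=6 reg=5
step 6: T0 CAS ⇒ retry; ctr=6 reg=5
step 7: T0 LOAD ⇒ load; ctr=6 reg=6
step 8: T1 LOAD ⇒ load; ctr=6 reg=6
step 9: T1 CAS ⇒ ok; ctr=7 reg=6
step 10: T1 LOAD ⇒ load; ctr=7 reg=7
step 11: T1 CAS ⇒ ok; ctr=8 reg=7
step 12: T0 CAS ⇒ retry; ctr=8 reg=6
step 13: T0 LOAD ⇒ load; ctr=8 reg=8
step 14: T1 LOAD ⇒ load; ctr=8 reg=8
step 15: T0 CAS ⇒ ok; ctr=9 reg=8
step 16: T1 CAS ⇒ retry; ctr=9 reg=8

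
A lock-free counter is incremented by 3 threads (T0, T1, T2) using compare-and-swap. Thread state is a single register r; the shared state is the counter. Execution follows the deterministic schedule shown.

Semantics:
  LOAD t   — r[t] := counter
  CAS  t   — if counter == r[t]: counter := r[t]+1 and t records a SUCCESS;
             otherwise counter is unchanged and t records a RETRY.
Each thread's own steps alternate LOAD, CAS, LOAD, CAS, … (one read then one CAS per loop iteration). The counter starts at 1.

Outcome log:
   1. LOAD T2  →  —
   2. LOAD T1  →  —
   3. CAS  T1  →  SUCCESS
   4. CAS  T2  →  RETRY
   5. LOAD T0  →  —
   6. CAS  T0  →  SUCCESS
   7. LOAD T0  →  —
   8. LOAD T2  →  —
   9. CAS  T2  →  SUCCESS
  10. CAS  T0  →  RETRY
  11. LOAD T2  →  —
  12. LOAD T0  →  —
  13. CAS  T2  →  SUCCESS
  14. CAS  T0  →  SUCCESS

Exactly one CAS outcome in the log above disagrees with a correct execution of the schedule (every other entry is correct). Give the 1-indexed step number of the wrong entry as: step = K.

step = 14

Re-executing:
T2 LOAD — after: cnt=1, r=1 — load
T1 LOAD — after: cnt=1, r=1 — load
T1 CAS — after: cnt=2, r=1 — ok
T2 CAS — after: cnt=2, r=1 — retry
T0 LOAD — after: cnt=2, r=2 — load
T0 CAS — after: cnt=3, r=2 — ok
T0 LOAD — after: cnt=3, r=3 — load
T2 LOAD — after: cnt=3, r=3 — load
T2 CAS — after: cnt=4, r=3 — ok
T0 CAS — after: cnt=4, r=3 — retry
T2 LOAD — after: cnt=4, r=4 — load
T0 LOAD — after: cnt=4, r=4 — load
T2 CAS — after: cnt=5, r=4 — ok
T0 CAS — after: cnt=5, r=4 — retry
Flip is step 14.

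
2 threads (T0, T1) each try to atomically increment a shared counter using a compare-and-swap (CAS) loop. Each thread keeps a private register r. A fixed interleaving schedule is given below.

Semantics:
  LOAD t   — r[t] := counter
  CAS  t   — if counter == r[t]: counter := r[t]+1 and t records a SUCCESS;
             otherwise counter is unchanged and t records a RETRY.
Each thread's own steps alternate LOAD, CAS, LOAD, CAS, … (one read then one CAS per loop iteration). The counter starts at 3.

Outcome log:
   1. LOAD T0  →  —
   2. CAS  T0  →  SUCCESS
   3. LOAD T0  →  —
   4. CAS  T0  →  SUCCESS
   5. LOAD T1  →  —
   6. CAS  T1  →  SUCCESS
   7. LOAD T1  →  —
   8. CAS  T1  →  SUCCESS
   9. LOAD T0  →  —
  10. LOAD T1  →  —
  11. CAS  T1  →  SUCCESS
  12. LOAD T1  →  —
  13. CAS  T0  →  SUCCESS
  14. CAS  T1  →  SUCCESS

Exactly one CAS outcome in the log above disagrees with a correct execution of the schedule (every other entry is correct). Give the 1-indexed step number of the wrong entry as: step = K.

Reference trace:
#1 T0 reads 3
#2 T0 CAS(3→4) writes; counter now 4
#3 T0 reads 4
#4 T0 CAS(4→5) writes; counter now 5
#5 T1 reads 5
#6 T1 CAS(5→6) writes; counter now 6
#7 T1 reads 6
#8 T1 CAS(6→7) writes; counter now 7
#9 T0 reads 7
#10 T1 reads 7
#11 T1 CAS(7→8) writes; counter now 8
#12 T1 reads 8
#13 T0 CAS(7→8) fails; counter now 8
#14 T1 CAS(8→9) writes; counter now 9
Mismatch at 13.

step = 13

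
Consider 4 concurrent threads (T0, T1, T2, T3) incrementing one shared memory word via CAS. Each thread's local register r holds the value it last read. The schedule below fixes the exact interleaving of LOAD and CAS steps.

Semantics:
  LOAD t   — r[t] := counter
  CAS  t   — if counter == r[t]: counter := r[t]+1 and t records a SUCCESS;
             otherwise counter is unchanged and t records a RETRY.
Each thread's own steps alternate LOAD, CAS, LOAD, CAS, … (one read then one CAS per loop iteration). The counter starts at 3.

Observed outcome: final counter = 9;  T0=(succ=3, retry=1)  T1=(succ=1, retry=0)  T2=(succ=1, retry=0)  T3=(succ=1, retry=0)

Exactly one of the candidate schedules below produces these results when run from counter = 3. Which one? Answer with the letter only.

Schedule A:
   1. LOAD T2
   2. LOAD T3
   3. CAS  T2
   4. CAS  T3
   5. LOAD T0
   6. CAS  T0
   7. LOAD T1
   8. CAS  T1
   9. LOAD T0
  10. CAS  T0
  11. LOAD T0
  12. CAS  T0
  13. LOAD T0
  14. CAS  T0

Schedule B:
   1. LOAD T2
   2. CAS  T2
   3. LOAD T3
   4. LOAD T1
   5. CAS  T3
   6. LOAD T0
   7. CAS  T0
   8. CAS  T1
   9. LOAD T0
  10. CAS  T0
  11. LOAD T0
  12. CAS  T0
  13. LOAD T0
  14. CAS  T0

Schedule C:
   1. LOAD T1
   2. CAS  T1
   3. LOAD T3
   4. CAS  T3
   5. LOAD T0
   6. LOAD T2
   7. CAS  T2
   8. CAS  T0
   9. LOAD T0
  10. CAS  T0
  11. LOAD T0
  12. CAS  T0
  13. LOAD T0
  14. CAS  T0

Simulating candidate C:
step 1: T1 LOAD ⇒ load; ctr=3 reg=3
step 2: T1 CAS ⇒ ok; ctr=4 reg=3
step 3: T3 LOAD ⇒ load; ctr=4 reg=4
step 4: T3 CAS ⇒ ok; ctr=5 reg=4
step 5: T0 LOAD ⇒ load; ctr=5 reg=5
step 6: T2 LOAD ⇒ load; ctr=5 reg=5
step 7: T2 CAS ⇒ ok; ctr=6 reg=5
step 8: T0 CAS ⇒ retry; ctr=6 reg=5
step 9: T0 LOAD ⇒ load; ctr=6 reg=6
step 10: T0 CAS ⇒ ok; ctr=7 reg=6
step 11: T0 LOAD ⇒ load; ctr=7 reg=7
step 12: T0 CAS ⇒ ok; ctr=8 reg=7
step 13: T0 LOAD ⇒ load; ctr=8 reg=8
step 14: T0 CAS ⇒ ok; ctr=9 reg=8

C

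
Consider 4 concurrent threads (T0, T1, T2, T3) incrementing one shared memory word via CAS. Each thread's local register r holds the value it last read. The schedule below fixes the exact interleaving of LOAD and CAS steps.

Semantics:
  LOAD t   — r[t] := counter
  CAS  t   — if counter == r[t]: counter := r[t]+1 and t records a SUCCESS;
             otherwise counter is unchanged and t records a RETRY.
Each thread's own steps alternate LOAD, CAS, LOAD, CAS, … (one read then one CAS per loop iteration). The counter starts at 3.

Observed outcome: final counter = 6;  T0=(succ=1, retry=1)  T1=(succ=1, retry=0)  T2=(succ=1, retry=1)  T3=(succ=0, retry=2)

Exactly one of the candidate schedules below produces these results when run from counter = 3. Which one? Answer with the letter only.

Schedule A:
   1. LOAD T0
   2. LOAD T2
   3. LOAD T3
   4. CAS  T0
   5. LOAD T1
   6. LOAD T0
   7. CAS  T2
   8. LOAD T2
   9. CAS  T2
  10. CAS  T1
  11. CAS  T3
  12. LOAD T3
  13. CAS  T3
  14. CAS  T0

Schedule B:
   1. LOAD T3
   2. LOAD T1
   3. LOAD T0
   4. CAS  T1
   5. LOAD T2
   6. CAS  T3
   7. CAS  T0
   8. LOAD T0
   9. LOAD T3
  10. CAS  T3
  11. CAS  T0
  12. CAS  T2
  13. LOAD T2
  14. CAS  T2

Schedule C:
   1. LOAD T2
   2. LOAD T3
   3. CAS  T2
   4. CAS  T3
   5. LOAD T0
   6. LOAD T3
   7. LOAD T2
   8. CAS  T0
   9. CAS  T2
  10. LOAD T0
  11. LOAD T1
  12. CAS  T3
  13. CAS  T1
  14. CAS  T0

Run C:
   1) LOAD T2:  M=3  r_T2=3
   2) LOAD T3:  M=3  r_T3=3
   3) CAS  T2:  M=4  r_T2=3 ✓
   4) CAS  T3:  M=4  r_T3=3 ✗
   5) LOAD T0:  M=4  r_T0=4
   6) LOAD T3:  M=4  r_T3=4
   7) LOAD T2:  M=4  r_T2=4
   8) CAS  T0:  M=5  r_T0=4 ✓
   9) CAS  T2:  M=5  r_T2=4 ✗
  10) LOAD T0:  M=5  r_T0=5
  11) LOAD T1:  M=5  r_T1=5
  12) CAS  T3:  M=5  r_T3=4 ✗
  13) CAS  T1:  M=6  r_T1=5 ✓
  14) CAS  T0:  M=6  r_T0=5 ✗

C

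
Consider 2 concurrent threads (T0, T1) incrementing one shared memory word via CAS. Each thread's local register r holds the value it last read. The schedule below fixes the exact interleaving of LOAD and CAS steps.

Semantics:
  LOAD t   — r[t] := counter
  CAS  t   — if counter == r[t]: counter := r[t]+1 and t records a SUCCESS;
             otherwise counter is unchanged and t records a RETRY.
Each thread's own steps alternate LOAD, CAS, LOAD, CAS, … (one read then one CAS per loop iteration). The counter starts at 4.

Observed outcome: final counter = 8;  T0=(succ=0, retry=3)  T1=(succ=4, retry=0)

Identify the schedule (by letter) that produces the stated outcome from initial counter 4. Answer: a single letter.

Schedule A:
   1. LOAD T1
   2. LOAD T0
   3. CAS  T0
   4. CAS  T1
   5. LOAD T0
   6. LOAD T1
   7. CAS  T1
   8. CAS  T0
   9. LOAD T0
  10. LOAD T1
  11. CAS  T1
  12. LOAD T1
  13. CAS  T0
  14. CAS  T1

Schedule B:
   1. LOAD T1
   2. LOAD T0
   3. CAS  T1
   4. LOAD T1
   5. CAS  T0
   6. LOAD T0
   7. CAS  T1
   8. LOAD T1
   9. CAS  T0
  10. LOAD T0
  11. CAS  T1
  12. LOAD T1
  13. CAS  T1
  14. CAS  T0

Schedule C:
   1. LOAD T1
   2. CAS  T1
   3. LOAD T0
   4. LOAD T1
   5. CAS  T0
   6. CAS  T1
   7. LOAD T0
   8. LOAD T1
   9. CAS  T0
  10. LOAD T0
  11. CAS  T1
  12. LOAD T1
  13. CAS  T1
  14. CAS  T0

B

Simulating candidate B:
T1 LOAD — after: cnt=4, r=4 — load
T0 LOAD — after: cnt=4, r=4 — load
T1 CAS — after: cnt=5, r=4 — ok
T1 LOAD — after: cnt=5, r=5 — load
T0 CAS — after: cnt=5, r=4 — retry
T0 LOAD — after: cnt=5, r=5 — load
T1 CAS — after: cnt=6, r=5 — ok
T1 LOAD — after: cnt=6, r=6 — load
T0 CAS — after: cnt=6, r=5 — retry
T0 LOAD — after: cnt=6, r=6 — load
T1 CAS — after: cnt=7, r=6 — ok
T1 LOAD — after: cnt=7, r=7 — load
T1 CAS — after: cnt=8, r=7 — ok
T0 CAS — after: cnt=8, r=6 — retry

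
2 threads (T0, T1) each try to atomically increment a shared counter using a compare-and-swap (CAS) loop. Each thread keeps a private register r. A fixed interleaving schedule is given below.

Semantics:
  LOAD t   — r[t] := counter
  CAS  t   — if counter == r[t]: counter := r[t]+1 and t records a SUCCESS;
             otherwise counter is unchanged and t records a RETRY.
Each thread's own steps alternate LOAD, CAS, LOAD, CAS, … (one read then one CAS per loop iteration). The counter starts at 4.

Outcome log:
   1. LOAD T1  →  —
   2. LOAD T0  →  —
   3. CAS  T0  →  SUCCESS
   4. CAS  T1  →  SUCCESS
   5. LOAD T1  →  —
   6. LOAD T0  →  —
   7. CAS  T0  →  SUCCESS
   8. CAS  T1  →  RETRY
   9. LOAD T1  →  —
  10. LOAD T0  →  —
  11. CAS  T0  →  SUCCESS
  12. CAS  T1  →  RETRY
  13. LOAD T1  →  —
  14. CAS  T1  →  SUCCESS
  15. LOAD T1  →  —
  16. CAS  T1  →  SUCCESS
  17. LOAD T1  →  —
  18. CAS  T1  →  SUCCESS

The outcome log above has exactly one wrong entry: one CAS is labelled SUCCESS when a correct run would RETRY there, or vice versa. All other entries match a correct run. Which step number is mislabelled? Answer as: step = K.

step = 4

Re-executing:
   1) LOAD T1:  M=4  r_T1=4
   2) LOAD T0:  M=4  r_T0=4
   3) CAS  T0:  M=5  r_T0=4 ✓
   4) CAS  T1:  M=5  r_T1=4 ✗
   5) LOAD T1:  M=5  r_T1=5
   6) LOAD T0:  M=5  r_T0=5
   7) CAS  T0:  M=6  r_T0=5 ✓
   8) CAS  T1:  M=6  r_T1=5 ✗
   9) LOAD T1:  M=6  r_T1=6
  10) LOAD T0:  M=6  r_T0=6
  11) CAS  T0:  M=7  r_T0=6 ✓
  12) CAS  T1:  M=7  r_T1=6 ✗
  13) LOAD T1:  M=7  r_T1=7
  14) CAS  T1:  M=8  r_T1=7 ✓
  15) LOAD T1:  M=8  r_T1=8
  16) CAS  T1:  M=9  r_T1=8 ✓
  17) LOAD T1:  M=9  r_T1=9
  18) CAS  T1:  M=10  r_T1=9 ✓
Log disagrees first at step 4.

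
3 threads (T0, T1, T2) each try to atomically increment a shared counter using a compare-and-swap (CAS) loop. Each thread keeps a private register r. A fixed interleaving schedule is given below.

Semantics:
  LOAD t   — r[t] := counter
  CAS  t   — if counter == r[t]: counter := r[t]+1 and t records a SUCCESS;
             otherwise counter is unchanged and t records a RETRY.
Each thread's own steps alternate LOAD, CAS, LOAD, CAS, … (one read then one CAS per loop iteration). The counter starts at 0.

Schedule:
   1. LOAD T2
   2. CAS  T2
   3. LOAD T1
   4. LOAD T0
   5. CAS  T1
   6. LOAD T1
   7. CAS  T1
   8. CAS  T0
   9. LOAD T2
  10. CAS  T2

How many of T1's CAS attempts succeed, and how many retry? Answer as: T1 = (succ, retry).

T1 = (2, 0)

#1 T2 reads 0
#2 T2 CAS(0→1) writes; counter now 1
#3 T1 reads 1
#4 T0 reads 1
#5 T1 CAS(1→2) writes; counter now 2
#6 T1 reads 2
#7 T1 CAS(2→3) writes; counter now 3
#8 T0 CAS(1→2) fails; counter now 3
#9 T2 reads 3
#10 T2 CAS(3→4) writes; counter now 4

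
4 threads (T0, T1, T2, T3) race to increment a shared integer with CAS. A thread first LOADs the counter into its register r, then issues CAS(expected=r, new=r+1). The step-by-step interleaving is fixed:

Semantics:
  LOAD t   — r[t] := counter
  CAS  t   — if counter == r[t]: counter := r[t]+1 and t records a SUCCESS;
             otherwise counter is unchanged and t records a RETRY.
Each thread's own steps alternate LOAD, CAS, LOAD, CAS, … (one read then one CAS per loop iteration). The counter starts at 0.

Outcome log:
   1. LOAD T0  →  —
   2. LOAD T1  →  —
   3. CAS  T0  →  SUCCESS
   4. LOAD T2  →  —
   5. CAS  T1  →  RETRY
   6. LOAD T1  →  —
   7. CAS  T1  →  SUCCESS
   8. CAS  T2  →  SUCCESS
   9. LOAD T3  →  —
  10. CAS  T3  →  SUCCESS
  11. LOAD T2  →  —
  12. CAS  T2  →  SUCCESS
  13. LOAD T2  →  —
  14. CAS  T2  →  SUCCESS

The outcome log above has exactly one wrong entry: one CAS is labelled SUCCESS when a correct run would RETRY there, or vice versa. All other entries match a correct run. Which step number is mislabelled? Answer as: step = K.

step = 8

Reference trace:
   1) LOAD T0:  M=0  r_T0=0
   2) LOAD T1:  M=0  r_T1=0
   3) CAS  T0:  M=1  r_T0=0 ✓
   4) LOAD T2:  M=1  r_T2=1
   5) CAS  T1:  M=1  r_T1=0 ✗
   6) LOAD T1:  M=1  r_T1=1
   7) CAS  T1:  M=2  r_T1=1 ✓
   8) CAS  T2:  M=2  r_T2=1 ✗
   9) LOAD T3:  M=2  r_T3=2
  10) CAS  T3:  M=3  r_T3=2 ✓
  11) LOAD T2:  M=3  r_T2=3
  12) CAS  T2:  M=4  r_T2=3 ✓
  13) LOAD T2:  M=4  r_T2=4
  14) CAS  T2:  M=5  r_T2=4 ✓
Log disagrees first at step 8.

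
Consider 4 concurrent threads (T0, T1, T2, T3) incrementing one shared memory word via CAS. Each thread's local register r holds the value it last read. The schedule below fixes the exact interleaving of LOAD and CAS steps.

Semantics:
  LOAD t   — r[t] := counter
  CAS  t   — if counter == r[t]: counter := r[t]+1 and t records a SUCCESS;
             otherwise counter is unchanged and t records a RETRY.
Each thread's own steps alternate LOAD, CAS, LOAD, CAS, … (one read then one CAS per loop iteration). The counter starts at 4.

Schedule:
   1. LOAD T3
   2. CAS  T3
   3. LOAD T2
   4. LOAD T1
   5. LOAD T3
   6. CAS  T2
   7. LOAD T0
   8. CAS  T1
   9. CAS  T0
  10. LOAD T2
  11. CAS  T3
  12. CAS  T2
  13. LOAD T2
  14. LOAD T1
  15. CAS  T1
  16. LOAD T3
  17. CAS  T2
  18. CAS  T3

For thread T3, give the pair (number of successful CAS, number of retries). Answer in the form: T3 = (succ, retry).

T3 = (2, 1)

step 1: T3 LOAD ⇒ load; ctr=4 reg=4
step 2: T3 CAS ⇒ ok; ctr=5 reg=4
step 3: T2 LOAD ⇒ load; ctr=5 reg=5
step 4: T1 LOAD ⇒ load; ctr=5 reg=5
step 5: T3 LOAD ⇒ load; ctr=5 reg=5
step 6: T2 CAS ⇒ ok; ctr=6 reg=5
step 7: T0 LOAD ⇒ load; ctr=6 reg=6
step 8: T1 CAS ⇒ retry; ctr=6 reg=5
step 9: T0 CAS ⇒ ok; ctr=7 reg=6
step 10: T2 LOAD ⇒ load; ctr=7 reg=7
step 11: T3 CAS ⇒ retry; ctr=7 reg=5
step 12: T2 CAS ⇒ ok; ctr=8 reg=7
step 13: T2 LOAD ⇒ load; ctr=8 reg=8
step 14: T1 LOAD ⇒ load; ctr=8 reg=8
step 15: T1 CAS ⇒ ok; ctr=9 reg=8
step 16: T3 LOAD ⇒ load; ctr=9 reg=9
step 17: T2 CAS ⇒ retry; ctr=9 reg=8
step 18: T3 CAS ⇒ ok; ctr=10 reg=9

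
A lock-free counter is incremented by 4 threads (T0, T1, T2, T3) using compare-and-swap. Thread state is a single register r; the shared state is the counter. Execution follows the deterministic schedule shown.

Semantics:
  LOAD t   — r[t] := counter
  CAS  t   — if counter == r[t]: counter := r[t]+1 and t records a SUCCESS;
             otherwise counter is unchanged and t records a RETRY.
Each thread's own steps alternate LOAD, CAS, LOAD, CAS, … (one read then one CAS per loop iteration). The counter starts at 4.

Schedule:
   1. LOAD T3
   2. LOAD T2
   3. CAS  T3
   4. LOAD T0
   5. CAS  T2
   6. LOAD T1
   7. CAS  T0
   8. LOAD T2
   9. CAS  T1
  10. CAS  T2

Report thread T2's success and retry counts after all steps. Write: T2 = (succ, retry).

1. LOAD T3 → mem=4 r[T3]=4 [LOAD]
2. LOAD T2 → mem=4 r[T2]=4 [LOAD]
3. CAS T3 → mem=5 r[T3]=4 [OK]
4. LOAD T0 → mem=5 r[T0]=5 [LOAD]
5. CAS T2 → mem=5 r[T2]=4 [RETRY]
6. LOAD T1 → mem=5 r[T1]=5 [LOAD]
7. CAS T0 → mem=6 r[T0]=5 [OK]
8. LOAD T2 → mem=6 r[T2]=6 [LOAD]
9. CAS T1 → mem=6 r[T1]=5 [RETRY]
10. CAS T2 → mem=7 r[T2]=6 [OK]

T2 = (1, 1)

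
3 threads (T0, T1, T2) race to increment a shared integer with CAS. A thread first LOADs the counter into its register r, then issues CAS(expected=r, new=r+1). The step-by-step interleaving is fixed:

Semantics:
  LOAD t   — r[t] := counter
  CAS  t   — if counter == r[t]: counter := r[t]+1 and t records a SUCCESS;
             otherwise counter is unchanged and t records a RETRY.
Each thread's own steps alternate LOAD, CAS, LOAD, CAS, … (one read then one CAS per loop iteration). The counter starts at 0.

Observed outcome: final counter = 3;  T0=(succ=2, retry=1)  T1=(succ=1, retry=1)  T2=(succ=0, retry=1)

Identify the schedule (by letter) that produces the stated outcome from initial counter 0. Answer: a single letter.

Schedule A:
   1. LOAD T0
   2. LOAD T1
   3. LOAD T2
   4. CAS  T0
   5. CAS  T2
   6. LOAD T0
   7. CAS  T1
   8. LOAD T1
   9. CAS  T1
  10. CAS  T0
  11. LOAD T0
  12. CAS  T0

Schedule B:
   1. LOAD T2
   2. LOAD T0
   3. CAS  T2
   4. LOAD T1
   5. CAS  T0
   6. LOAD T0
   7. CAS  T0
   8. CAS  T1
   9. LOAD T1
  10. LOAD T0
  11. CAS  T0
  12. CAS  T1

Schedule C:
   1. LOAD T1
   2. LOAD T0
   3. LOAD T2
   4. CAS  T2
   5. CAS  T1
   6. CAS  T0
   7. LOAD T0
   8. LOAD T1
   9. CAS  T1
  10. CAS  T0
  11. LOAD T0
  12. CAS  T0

A

Run A:
   1) LOAD T0:  M=0  r_T0=0
   2) LOAD T1:  M=0  r_T1=0
   3) LOAD T2:  M=0  r_T2=0
   4) CAS  T0:  M=1  r_T0=0 ✓
   5) CAS  T2:  M=1  r_T2=0 ✗
   6) LOAD T0:  M=1  r_T0=1
   7) CAS  T1:  M=1  r_T1=0 ✗
   8) LOAD T1:  M=1  r_T1=1
   9) CAS  T1:  M=2  r_T1=1 ✓
  10) CAS  T0:  M=2  r_T0=1 ✗
  11) LOAD T0:  M=2  r_T0=2
  12) CAS  T0:  M=3  r_T0=2 ✓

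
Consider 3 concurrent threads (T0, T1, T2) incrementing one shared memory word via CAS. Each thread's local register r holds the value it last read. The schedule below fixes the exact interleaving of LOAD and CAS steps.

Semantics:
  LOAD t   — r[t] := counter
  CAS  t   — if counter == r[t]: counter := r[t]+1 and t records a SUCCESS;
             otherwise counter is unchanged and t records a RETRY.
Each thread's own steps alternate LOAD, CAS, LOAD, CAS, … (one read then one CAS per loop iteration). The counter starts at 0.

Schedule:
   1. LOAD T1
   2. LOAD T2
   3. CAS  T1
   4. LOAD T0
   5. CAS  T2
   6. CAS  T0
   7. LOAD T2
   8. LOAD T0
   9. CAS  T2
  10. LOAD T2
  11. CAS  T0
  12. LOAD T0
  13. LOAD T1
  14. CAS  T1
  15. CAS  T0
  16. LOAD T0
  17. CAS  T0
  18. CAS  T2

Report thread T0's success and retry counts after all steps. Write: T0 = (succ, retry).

T1 LOAD — after: cnt=0, r=0 — load
T2 LOAD — after: cnt=0, r=0 — load
T1 CAS — after: cnt=1, r=0 — ok
T0 LOAD — after: cnt=1, r=1 — load
T2 CAS — after: cnt=1, r=0 — retry
T0 CAS — after: cnt=2, r=1 — ok
T2 LOAD — after: cnt=2, r=2 — load
T0 LOAD — after: cnt=2, r=2 — load
T2 CAS — after: cnt=3, r=2 — ok
T2 LOAD — after: cnt=3, r=3 — load
T0 CAS — after: cnt=3, r=2 — retry
T0 LOAD — after: cnt=3, r=3 — load
T1 LOAD — after: cnt=3, r=3 — load
T1 CAS — after: cnt=4, r=3 — ok
T0 CAS — after: cnt=4, r=3 — retry
T0 LOAD — after: cnt=4, r=4 — load
T0 CAS — after: cnt=5, r=4 — ok
T2 CAS — after: cnt=5, r=3 — retry

T0 = (2, 2)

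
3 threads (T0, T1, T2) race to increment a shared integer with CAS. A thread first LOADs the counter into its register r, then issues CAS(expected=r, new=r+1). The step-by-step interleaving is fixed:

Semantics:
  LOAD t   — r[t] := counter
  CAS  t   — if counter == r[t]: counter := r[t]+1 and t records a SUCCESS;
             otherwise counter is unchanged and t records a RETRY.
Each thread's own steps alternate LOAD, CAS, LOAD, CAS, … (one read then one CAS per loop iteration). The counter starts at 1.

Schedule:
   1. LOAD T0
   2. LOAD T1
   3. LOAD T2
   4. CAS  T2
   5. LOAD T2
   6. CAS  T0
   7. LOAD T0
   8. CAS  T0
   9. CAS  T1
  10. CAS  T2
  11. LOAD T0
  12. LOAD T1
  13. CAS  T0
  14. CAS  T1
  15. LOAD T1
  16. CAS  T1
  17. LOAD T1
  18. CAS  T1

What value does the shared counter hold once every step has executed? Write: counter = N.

[1] T0.load  rd  (counter 1, T0.r 1)
[2] T1.load  rd  (counter 1, T1.r 1)
[3] T2.load  rd  (counter 1, T2.r 1)
[4] T2.cas  hit  (counter 2, T2.r 1)
[5] T2.load  rd  (counter 2, T2.r 2)
[6] T0.cas  miss  (counter 2, T0.r 1)
[7] T0.load  rd  (counter 2, T0.r 2)
[8] T0.cas  hit  (counter 3, T0.r 2)
[9] T1.cas  miss  (counter 3, T1.r 1)
[10] T2.cas  miss  (counter 3, T2.r 2)
[11] T0.load  rd  (counter 3, T0.r 3)
[12] T1.load  rd  (counter 3, T1.r 3)
[13] T0.cas  hit  (counter 4, T0.r 3)
[14] T1.cas  miss  (counter 4, T1.r 3)
[15] T1.load  rd  (counter 4, T1.r 4)
[16] T1.cas  hit  (counter 5, T1.r 4)
[17] T1.load  rd  (counter 5, T1.r 5)
[18] T1.cas  hit  (counter 6, T1.r 5)

counter = 6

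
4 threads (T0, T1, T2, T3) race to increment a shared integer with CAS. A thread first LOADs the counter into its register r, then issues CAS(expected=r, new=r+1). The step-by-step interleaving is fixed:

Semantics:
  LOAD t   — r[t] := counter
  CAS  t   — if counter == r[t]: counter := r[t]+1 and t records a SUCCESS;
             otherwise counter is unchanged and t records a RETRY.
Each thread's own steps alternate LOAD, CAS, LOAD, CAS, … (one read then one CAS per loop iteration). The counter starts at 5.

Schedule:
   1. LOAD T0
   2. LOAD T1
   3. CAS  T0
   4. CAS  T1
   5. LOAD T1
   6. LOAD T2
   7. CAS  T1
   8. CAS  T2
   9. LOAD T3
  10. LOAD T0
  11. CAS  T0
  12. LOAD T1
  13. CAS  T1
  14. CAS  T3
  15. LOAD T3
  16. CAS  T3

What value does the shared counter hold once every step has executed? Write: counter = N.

counter = 10

[1] T0.load  rd  (counter 5, T0.r 5)
[2] T1.load  rd  (counter 5, T1.r 5)
[3] T0.cas  hit  (counter 6, T0.r 5)
[4] T1.cas  miss  (counter 6, T1.r 5)
[5] T1.load  rd  (counter 6, T1.r 6)
[6] T2.load  rd  (counter 6, T2.r 6)
[7] T1.cas  hit  (counter 7, T1.r 6)
[8] T2.cas  miss  (counter 7, T2.r 6)
[9] T3.load  rd  (counter 7, T3.r 7)
[10] T0.load  rd  (counter 7, T0.r 7)
[11] T0.cas  hit  (counter 8, T0.r 7)
[12] T1.load  rd  (counter 8, T1.r 8)
[13] T1.cas  hit  (counter 9, T1.r 8)
[14] T3.cas  miss  (counter 9, T3.r 7)
[15] T3.load  rd  (counter 9, T3.r 9)
[16] T3.cas  hit  (counter 10, T3.r 9)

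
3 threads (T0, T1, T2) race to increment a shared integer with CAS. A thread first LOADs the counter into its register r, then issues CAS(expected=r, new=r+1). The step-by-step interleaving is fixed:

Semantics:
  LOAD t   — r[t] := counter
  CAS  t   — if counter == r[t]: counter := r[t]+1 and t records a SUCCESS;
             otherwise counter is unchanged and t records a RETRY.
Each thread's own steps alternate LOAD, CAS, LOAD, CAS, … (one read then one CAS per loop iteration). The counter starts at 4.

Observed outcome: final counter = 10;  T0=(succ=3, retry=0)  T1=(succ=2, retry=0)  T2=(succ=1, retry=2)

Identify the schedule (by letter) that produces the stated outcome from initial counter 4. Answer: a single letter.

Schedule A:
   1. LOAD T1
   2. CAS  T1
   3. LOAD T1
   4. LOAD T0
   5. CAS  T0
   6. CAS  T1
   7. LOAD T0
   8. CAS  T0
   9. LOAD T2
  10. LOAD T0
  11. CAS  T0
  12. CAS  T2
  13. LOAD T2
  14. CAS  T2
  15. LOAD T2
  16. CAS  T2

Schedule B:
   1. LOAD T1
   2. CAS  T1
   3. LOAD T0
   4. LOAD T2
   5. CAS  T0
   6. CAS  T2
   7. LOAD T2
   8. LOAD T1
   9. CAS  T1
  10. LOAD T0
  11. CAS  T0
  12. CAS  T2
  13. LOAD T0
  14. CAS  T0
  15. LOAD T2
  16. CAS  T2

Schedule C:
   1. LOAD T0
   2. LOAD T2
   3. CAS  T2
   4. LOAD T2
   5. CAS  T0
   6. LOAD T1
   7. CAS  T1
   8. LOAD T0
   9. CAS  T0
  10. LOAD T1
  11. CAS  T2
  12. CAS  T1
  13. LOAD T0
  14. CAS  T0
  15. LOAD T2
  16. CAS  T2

Simulating candidate B:
1. LOAD T1 → mem=4 r[T1]=4 [LOAD]
2. CAS T1 → mem=5 r[T1]=4 [OK]
3. LOAD T0 → mem=5 r[T0]=5 [LOAD]
4. LOAD T2 → mem=5 r[T2]=5 [LOAD]
5. CAS T0 → mem=6 r[T0]=5 [OK]
6. CAS T2 → mem=6 r[T2]=5 [RETRY]
7. LOAD T2 → mem=6 r[T2]=6 [LOAD]
8. LOAD T1 → mem=6 r[T1]=6 [LOAD]
9. CAS T1 → mem=7 r[T1]=6 [OK]
10. LOAD T0 → mem=7 r[T0]=7 [LOAD]
11. CAS T0 → mem=8 r[T0]=7 [OK]
12. CAS T2 → mem=8 r[T2]=6 [RETRY]
13. LOAD T0 → mem=8 r[T0]=8 [LOAD]
14. CAS T0 → mem=9 r[T0]=8 [OK]
15. LOAD T2 → mem=9 r[T2]=9 [LOAD]
16. CAS T2 → mem=10 r[T2]=9 [OK]

B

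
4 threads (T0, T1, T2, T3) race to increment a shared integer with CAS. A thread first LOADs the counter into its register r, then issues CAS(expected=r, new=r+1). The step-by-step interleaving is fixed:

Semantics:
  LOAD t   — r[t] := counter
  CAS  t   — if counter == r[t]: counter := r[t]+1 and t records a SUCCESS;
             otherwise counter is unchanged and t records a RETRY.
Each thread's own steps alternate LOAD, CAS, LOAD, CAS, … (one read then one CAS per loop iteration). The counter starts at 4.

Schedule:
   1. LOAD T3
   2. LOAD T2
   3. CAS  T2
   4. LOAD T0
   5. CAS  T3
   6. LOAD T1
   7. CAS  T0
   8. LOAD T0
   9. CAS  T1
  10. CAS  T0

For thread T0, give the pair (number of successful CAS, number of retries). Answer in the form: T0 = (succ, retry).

T0 = (2, 0)

T3 LOAD — after: cnt=4, r=4 — load
T2 LOAD — after: cnt=4, r=4 — load
T2 CAS — after: cnt=5, r=4 — ok
T0 LOAD — after: cnt=5, r=5 — load
T3 CAS — after: cnt=5, r=4 — retry
T1 LOAD — after: cnt=5, r=5 — load
T0 CAS — after: cnt=6, r=5 — ok
T0 LOAD — after: cnt=6, r=6 — load
T1 CAS — after: cnt=6, r=5 — retry
T0 CAS — after: cnt=7, r=6 — ok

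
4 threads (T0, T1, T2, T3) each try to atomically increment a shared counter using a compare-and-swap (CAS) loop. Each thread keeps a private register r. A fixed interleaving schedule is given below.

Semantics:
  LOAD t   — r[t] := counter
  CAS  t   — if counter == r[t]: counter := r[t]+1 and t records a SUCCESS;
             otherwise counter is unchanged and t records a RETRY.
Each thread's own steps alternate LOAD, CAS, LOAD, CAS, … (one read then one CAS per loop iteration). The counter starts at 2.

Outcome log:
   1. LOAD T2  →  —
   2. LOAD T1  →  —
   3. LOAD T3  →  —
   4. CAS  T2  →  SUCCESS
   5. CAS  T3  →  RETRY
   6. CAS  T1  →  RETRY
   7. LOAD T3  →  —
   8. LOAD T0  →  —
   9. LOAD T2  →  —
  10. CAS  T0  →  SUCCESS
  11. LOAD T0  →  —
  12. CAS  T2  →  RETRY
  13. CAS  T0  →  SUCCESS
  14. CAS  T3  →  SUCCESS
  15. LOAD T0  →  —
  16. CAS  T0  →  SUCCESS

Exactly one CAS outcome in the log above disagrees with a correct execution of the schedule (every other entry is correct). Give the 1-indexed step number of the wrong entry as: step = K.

step = 14

Re-executing:
[1] T2.load  rd  (counter 2, T2.r 2)
[2] T1.load  rd  (counter 2, T1.r 2)
[3] T3.load  rd  (counter 2, T3.r 2)
[4] T2.cas  hit  (counter 3, T2.r 2)
[5] T3.cas  miss  (counter 3, T3.r 2)
[6] T1.cas  miss  (counter 3, T1.r 2)
[7] T3.load  rd  (counter 3, T3.r 3)
[8] T0.load  rd  (counter 3, T0.r 3)
[9] T2.load  rd  (counter 3, T2.r 3)
[10] T0.cas  hit  (counter 4, T0.r 3)
[11] T0.load  rd  (counter 4, T0.r 4)
[12] T2.cas  miss  (counter 4, T2.r 3)
[13] T0.cas  hit  (counter 5, T0.r 4)
[14] T3.cas  miss  (counter 5, T3.r 3)
[15] T0.load  rd  (counter 5, T0.r 5)
[16] T0.cas  hit  (counter 6, T0.r 5)
Flip is step 14.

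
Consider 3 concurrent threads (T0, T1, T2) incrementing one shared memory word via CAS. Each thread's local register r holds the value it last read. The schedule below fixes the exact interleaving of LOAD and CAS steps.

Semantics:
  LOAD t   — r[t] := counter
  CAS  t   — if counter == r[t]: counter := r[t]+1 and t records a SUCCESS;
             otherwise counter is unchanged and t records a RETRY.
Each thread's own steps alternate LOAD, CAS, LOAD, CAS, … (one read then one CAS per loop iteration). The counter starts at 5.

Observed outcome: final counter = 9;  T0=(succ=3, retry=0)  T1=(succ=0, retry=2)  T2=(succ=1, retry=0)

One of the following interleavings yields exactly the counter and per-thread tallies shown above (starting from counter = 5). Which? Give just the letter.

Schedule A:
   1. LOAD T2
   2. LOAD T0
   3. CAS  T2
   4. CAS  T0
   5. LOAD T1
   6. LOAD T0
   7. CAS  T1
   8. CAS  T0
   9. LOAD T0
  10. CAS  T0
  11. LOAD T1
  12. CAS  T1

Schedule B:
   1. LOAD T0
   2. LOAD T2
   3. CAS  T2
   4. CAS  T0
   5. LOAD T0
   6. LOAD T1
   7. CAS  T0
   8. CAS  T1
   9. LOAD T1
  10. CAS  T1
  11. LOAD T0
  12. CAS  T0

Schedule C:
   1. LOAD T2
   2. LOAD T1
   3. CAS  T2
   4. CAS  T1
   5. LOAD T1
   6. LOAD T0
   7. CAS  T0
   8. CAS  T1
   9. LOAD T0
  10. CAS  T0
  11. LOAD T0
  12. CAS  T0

C

Simulating candidate C:
#1 T2 reads 5
#2 T1 reads 5
#3 T2 CAS(5→6) writes; counter now 6
#4 T1 CAS(5→6) fails; counter now 6
#5 T1 reads 6
#6 T0 reads 6
#7 T0 CAS(6→7) writes; counter now 7
#8 T1 CAS(6→7) fails; counter now 7
#9 T0 reads 7
#10 T0 CAS(7→8) writes; counter now 8
#11 T0 reads 8
#12 T0 CAS(8→9) writes; counter now 9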